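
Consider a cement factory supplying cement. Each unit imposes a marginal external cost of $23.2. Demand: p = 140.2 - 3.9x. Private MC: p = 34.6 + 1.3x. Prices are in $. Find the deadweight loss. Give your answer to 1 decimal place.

Market equilibrium (private): 34.6 + 1.3x = 140.2 - 3.9x → x_m = 20.3077.
Social marginal cost = private MC + MEC = 57.8 + 1.3x.
Set SMC = demand: 57.8 + 1.3x = 140.2 - 3.9x → x* = 15.8462.
The loss is the area between SMC and demand from x* to x_m; with linear curves that's a triangle of height MEC(x_m).
DWL = ½ × 4.4615 × 23.2000 = 51.7534.

DWL = $51.8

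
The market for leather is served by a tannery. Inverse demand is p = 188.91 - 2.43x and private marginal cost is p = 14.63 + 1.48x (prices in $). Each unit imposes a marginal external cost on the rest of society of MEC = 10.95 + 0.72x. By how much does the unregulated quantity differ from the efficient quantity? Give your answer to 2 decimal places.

9.30 units

Market equilibrium (private): 14.63 + 1.48x = 188.91 - 2.43x → x_m = 44.5729.
Social marginal cost = private MC + MEC = 25.58 + 2.20x.
Set SMC = demand: 25.58 + 2.20x = 188.91 - 2.43x → x* = 35.2765.
Gap = |44.5729 − 35.2765| = 9.2964.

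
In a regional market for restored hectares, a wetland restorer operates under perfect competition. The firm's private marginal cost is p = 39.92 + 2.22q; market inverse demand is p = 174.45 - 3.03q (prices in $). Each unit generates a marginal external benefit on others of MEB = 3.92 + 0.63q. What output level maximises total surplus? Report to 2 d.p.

Social marginal cost = private MC − MEB = 36.00 + 1.59q.
Set SMC = demand: 36.00 + 1.59q = 174.45 - 3.03q → q* = 29.9675.

q* = 29.97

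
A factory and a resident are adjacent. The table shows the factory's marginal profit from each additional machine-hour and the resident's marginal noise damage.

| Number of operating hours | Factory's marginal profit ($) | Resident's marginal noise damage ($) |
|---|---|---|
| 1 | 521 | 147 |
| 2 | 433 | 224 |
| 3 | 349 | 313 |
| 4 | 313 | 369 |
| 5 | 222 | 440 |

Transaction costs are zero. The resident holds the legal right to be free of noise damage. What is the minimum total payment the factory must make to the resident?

$684

Efficient level: marginal profit ≥ marginal noise damage through level 3, so k* = 3.
With the resident holding the right, the factory must at least compensate total damage at k*: 147 + 224 + 313 = 684.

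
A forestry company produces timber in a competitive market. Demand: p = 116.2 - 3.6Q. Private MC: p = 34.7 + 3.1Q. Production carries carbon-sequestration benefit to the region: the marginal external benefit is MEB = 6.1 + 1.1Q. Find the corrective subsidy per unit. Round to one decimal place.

subsidy = 23.3 per unit

Social marginal cost = private MC − MEB = 28.6 + 2.0Q.
Set SMC = demand: 28.6 + 2.0Q = 116.2 - 3.6Q → Q* = 15.6429.
The Pigouvian subsidy equals MEB at Q*: 6.1 + 1.1×15.6429 = 23.3072.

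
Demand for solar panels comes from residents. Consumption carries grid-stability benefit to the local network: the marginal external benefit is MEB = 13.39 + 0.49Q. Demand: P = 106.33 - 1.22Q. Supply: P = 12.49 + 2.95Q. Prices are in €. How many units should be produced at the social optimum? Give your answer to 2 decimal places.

Q* = 29.14

Social marginal benefit = demand + MEB = 119.72 - 0.73Q.
Set SMB = MC: 119.72 - 0.73Q = 12.49 + 2.95Q → Q* = 29.1386.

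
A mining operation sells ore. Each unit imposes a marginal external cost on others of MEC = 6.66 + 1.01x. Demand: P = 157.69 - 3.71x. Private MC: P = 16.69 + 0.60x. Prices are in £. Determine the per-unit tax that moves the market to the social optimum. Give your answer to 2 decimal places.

Social marginal cost = private MC + MEC = 23.35 + 1.61x.
Set SMC = demand: 23.35 + 1.61x = 157.69 - 3.71x → x* = 25.2519.
The Pigouvian tax equals MEC at x*: 6.66 + 1.01×25.2519 = 32.1644.

tax = £32.16 per unit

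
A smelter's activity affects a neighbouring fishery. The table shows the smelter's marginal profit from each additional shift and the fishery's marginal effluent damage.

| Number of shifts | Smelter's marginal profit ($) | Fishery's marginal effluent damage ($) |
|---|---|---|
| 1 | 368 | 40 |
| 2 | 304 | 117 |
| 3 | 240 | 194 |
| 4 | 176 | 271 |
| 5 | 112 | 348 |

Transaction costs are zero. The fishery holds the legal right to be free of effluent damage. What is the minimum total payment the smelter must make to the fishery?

Efficient level: marginal profit ≥ marginal effluent damage through level 3, so k* = 3.
With the fishery holding the right, the smelter must at least compensate total damage at k*: 40 + 117 + 194 = 351.

$351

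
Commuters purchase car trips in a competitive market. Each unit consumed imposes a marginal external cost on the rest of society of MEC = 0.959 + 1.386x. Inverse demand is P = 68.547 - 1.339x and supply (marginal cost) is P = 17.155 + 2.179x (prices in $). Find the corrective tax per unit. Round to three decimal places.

Social marginal benefit = demand − MEC = 67.588 - 2.725x.
Set SMB = MC: 67.588 - 2.725x = 17.155 + 2.179x → x* = 10.2841.
The Pigouvian tax equals MEC at x*: 0.959 + 1.386×10.2841 = 15.2128.

tax = $15.213 per unit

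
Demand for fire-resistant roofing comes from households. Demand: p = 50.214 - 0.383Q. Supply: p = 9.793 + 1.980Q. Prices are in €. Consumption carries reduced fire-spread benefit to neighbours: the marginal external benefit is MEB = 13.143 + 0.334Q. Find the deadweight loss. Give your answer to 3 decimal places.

Market equilibrium (private): 9.793 + 1.980Q = 50.214 - 0.383Q → Q_m = 17.1058.
Social marginal benefit = demand + MEB = 63.357 - 0.049Q.
Set SMB = MC: 63.357 - 0.049Q = 9.793 + 1.980Q → Q* = 26.3992.
Between Q* and Q_m the wedge SMB − MC runs linearly from 0 to MEB(Q_m), so the loss is a triangle.
DWL = ½ × 9.2934 × 18.8563 = 87.6196.

DWL = €87.620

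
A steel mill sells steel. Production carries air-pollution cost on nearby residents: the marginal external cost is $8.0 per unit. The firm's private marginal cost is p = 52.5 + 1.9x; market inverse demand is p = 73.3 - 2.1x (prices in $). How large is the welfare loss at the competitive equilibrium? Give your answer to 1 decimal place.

Market equilibrium (private): 52.5 + 1.9x = 73.3 - 2.1x → x_m = 5.2000.
Social marginal cost = private MC + MEC = 60.5 + 1.9x.
Set SMC = demand: 60.5 + 1.9x = 73.3 - 2.1x → x* = 3.2000.
Between x* and x_m the wedge SMC − demand runs linearly from 0 to MEC(x_m), so the loss is a triangle.
DWL = ½ × 2.0000 × 8.0000 = 8.0000.

DWL = $8.0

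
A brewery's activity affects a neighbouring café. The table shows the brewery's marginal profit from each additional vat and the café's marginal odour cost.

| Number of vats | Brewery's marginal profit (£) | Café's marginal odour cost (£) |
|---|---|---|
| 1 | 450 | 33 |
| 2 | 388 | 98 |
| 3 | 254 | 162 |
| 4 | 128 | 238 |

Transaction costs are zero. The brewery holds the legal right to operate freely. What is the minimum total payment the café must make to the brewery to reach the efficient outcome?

Left alone the brewery would choose level 4 (marginal profit stays positive).
Efficient level: k* = 3 (marginal profit ≥ marginal odour cost through 3).
The café must at least cover the brewery's forgone profit from cutting 4→3: 128 = 128.

£128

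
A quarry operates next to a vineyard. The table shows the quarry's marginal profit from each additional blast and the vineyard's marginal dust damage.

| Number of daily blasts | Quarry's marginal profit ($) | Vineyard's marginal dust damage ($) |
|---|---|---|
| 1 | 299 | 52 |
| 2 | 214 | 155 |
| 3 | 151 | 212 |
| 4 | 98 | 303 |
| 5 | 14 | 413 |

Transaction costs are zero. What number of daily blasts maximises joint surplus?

Bargaining reaches the level where marginal profit last exceeds marginal dust damage.
That holds through level 2 (214 ≥ 155) but not at 3 (151 < 212).

2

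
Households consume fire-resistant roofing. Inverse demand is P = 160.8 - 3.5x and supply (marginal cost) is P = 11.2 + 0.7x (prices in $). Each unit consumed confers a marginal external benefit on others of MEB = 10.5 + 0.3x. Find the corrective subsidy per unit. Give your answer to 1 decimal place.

subsidy = $22.8 per unit

Social marginal benefit = demand + MEB = 171.3 - 3.2x.
Set SMB = MC: 171.3 - 3.2x = 11.2 + 0.7x → x* = 41.0513.
The Pigouvian subsidy equals MEB at x*: 10.5 + 0.3×41.0513 = 22.8154.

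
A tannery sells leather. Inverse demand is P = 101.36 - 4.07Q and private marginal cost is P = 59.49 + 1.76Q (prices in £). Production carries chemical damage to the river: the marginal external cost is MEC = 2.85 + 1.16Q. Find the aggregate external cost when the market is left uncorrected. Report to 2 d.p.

Market equilibrium (private): 59.49 + 1.76Q = 101.36 - 4.07Q → Q_m = 7.1818.
Total external cost = ∫₀^{Q_m} (2.85 + 1.16Q) dQ = 2.85×7.1818 + ½×1.16×7.1818² = 50.3835.

£50.38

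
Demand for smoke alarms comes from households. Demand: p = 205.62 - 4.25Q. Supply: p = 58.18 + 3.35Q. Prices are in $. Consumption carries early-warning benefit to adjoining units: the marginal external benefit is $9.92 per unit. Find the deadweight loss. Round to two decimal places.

DWL = $6.47

Market equilibrium (private): 58.18 + 3.35Q = 205.62 - 4.25Q → Q_m = 19.4000.
Social marginal benefit = demand + MEB = 215.54 - 4.25Q.
Set SMB = MC: 215.54 - 4.25Q = 58.18 + 3.35Q → Q* = 20.7053.
Between Q* and Q_m the wedge SMB − MC runs linearly from 0 to MEB(Q_m), so the loss is a triangle.
DWL = ½ × 1.3053 × 9.9200 = 6.4743.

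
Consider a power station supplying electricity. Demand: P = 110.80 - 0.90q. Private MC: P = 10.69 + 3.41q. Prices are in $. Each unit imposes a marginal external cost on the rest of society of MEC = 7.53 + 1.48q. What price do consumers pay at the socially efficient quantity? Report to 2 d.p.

Social marginal cost = private MC + MEC = 18.22 + 4.89q.
Set SMC = demand: 18.22 + 4.89q = 110.80 - 0.90q → q* = 15.9896.
Consumer price on the demand curve at q*: 110.80 − 0.90×15.9896 = 96.4094.

P = $96.41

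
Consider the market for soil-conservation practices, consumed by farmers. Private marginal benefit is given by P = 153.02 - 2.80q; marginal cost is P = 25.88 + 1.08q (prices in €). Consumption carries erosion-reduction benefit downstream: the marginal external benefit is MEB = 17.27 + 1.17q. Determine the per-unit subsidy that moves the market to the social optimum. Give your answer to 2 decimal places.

Social marginal benefit = demand + MEB = 170.29 - 1.63q.
Set SMB = MC: 170.29 - 1.63q = 25.88 + 1.08q → q* = 53.2878.
The Pigouvian subsidy equals MEB at q*: 17.27 + 1.17×53.2878 = 79.6167.

subsidy = €79.62 per unit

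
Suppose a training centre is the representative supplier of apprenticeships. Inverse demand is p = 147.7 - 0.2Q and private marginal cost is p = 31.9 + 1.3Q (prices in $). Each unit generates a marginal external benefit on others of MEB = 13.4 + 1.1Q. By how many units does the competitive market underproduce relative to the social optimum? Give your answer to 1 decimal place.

Market equilibrium (private): 31.9 + 1.3Q = 147.7 - 0.2Q → Q_m = 77.2000.
Social marginal cost = private MC − MEB = 18.5 + 0.2Q.
Set SMC = demand: 18.5 + 0.2Q = 147.7 - 0.2Q → Q* = 323.0000.
Gap = |77.2000 − 323.0000| = 245.8000.

245.8 units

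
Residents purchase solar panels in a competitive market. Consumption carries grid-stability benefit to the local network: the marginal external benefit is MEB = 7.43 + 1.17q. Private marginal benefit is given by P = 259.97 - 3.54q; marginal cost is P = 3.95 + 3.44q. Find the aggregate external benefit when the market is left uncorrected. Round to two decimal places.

Market equilibrium (private): 3.95 + 3.44q = 259.97 - 3.54q → q_m = 36.6791.
Total external benefit = ∫₀^{q_m} (7.43 + 1.17q) dq = 7.43×36.6791 + ½×1.17×36.6791² = 1059.5592.

1059.56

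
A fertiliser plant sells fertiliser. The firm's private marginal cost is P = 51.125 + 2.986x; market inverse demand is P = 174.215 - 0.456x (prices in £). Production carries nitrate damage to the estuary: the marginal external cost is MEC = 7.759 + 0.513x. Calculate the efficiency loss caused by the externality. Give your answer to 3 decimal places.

DWL = £86.150

Market equilibrium (private): 51.125 + 2.986x = 174.215 - 0.456x → x_m = 35.7612.
Social marginal cost = private MC + MEC = 58.884 + 3.499x.
Set SMC = demand: 58.884 + 3.499x = 174.215 - 0.456x → x* = 29.1608.
The welfare-loss triangle has base |x_m − x*| and height MEC(x_m) (the vertical gap between SMC and demand is zero at x* and MEC at x_m).
DWL = ½ × 6.6004 × 26.1045 = 86.1501.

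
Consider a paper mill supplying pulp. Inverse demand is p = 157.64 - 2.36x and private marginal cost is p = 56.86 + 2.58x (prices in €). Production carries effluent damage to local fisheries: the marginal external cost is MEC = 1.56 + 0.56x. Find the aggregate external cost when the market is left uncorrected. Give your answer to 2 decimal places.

€148.36

Market equilibrium (private): 56.86 + 2.58x = 157.64 - 2.36x → x_m = 20.4008.
Total external cost = ∫₀^{x_m} (1.56 + 0.56x) dx = 1.56×20.4008 + ½×0.56×20.4008² = 148.3592.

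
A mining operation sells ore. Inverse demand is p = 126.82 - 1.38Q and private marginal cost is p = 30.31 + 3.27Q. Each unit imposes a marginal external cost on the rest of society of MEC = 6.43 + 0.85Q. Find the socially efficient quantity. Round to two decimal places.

Social marginal cost = private MC + MEC = 36.74 + 4.12Q.
Set SMC = demand: 36.74 + 4.12Q = 126.82 - 1.38Q → Q* = 16.3782.

Q* = 16.38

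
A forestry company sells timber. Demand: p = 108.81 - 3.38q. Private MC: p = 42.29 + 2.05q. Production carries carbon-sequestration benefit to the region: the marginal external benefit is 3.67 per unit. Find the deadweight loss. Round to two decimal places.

DWL = 1.24

Market equilibrium (private): 42.29 + 2.05q = 108.81 - 3.38q → q_m = 12.2505.
Social marginal cost = private MC − MEB = 38.62 + 2.05q.
Set SMC = demand: 38.62 + 2.05q = 108.81 - 3.38q → q* = 12.9263.
Between q* and q_m the wedge demand − SMC runs linearly from 0 to MEB(q_m), so the loss is a triangle.
DWL = ½ × 0.6758 × 3.6700 = 1.2401.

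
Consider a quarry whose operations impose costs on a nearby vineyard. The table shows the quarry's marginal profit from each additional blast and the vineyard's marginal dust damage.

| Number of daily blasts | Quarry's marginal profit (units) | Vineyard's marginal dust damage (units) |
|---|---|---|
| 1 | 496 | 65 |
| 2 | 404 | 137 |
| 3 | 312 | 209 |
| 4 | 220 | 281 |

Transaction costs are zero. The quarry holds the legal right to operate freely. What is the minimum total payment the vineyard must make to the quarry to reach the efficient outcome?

220

Left alone the quarry would choose level 4 (marginal profit stays positive).
Efficient level: k* = 3 (marginal profit ≥ marginal dust damage through 3).
The vineyard must at least cover the quarry's forgone profit from cutting 4→3: 220 = 220.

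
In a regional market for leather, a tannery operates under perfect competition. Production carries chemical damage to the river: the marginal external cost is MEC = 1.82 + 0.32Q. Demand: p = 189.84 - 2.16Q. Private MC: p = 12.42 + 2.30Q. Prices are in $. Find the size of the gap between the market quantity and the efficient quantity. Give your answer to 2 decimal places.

3.04 units

Market equilibrium (private): 12.42 + 2.30Q = 189.84 - 2.16Q → Q_m = 39.7803.
Social marginal cost = private MC + MEC = 14.24 + 2.62Q.
Set SMC = demand: 14.24 + 2.62Q = 189.84 - 2.16Q → Q* = 36.7364.
Gap = |39.7803 − 36.7364| = 3.0439.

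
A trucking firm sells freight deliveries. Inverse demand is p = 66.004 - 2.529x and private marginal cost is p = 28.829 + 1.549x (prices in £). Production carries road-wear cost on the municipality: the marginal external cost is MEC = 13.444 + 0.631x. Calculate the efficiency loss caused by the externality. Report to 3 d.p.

DWL = £39.127

Market equilibrium (private): 28.829 + 1.549x = 66.004 - 2.529x → x_m = 9.1160.
Social marginal cost = private MC + MEC = 42.273 + 2.180x.
Set SMC = demand: 42.273 + 2.180x = 66.004 - 2.529x → x* = 5.0395.
Height of the DWL triangle at x_m is SMC(x_m) − demand(x_m) = MEC(x_m) = 19.1962.
DWL = ½ × 4.0765 × 19.1962 = 39.1267.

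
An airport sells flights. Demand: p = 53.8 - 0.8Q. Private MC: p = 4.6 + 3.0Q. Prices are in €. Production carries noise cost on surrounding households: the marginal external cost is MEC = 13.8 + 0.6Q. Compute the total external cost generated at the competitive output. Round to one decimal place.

€229.0

Market equilibrium (private): 4.6 + 3.0Q = 53.8 - 0.8Q → Q_m = 12.9474.
Total external cost = ∫₀^{Q_m} (13.8 + 0.6Q) dQ = 13.8×12.9474 + ½×0.6×12.9474² = 228.9647.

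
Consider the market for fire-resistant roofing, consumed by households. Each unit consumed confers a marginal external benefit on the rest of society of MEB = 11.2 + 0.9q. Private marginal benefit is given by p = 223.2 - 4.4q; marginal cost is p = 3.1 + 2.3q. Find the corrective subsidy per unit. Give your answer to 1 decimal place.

subsidy = 47.1 per unit

Social marginal benefit = demand + MEB = 234.4 - 3.5q.
Set SMB = MC: 234.4 - 3.5q = 3.1 + 2.3q → q* = 39.8793.
The Pigouvian subsidy equals MEB at q*: 11.2 + 0.9×39.8793 = 47.0914.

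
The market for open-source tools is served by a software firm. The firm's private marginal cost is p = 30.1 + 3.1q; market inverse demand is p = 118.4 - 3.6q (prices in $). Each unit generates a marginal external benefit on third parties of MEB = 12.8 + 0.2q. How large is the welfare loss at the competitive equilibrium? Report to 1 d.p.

DWL = $18.3

Market equilibrium (private): 30.1 + 3.1q = 118.4 - 3.6q → q_m = 13.1791.
Social marginal cost = private MC − MEB = 17.3 + 2.9q.
Set SMC = demand: 17.3 + 2.9q = 118.4 - 3.6q → q* = 15.5538.
The loss is the area between SMC and demand from q* to q_m; with linear curves that's a triangle of height MEB(q_m).
DWL = ½ × 2.3747 × 15.4358 = 18.3277.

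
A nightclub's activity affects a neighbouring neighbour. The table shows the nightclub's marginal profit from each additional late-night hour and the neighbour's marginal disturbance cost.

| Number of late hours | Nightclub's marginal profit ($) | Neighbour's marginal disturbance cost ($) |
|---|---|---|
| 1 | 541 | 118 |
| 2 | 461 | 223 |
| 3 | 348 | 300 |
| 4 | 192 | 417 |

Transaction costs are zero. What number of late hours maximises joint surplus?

3

Bargaining reaches the level where marginal profit last exceeds marginal disturbance cost.
That holds through level 3 (348 ≥ 300) but not at 4 (192 < 417).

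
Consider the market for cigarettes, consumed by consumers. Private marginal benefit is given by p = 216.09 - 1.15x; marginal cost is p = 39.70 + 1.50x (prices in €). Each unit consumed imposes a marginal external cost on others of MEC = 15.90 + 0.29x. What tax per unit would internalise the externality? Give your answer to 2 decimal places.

tax = €31.73 per unit

Social marginal benefit = demand − MEC = 200.19 - 1.44x.
Set SMB = MC: 200.19 - 1.44x = 39.70 + 1.50x → x* = 54.5884.
The Pigouvian tax equals MEC at x*: 15.90 + 0.29×54.5884 = 31.7306.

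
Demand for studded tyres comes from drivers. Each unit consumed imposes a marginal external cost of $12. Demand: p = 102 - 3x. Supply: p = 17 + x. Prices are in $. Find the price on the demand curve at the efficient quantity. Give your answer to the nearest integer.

Social marginal benefit = demand − MEC = 90 - 3x.
Set SMB = MC: 90 - 3x = 17 + x → x* = 18.2500.
Consumer price on the demand curve at x*: 102 − 3×18.2500 = 47.2500.

P = $47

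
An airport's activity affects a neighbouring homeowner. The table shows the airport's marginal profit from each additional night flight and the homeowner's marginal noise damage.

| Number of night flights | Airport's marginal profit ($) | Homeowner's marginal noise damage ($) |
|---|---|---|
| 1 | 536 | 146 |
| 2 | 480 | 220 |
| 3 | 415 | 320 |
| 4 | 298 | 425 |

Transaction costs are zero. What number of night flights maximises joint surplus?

3

Bargaining reaches the level where marginal profit last exceeds marginal noise damage.
That holds through level 3 (415 ≥ 320) but not at 4 (298 < 425).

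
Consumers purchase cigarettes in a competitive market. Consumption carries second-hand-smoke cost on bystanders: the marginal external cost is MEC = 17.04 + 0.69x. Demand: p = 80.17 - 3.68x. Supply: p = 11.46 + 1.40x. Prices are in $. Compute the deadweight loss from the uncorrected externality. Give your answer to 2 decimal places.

Market equilibrium (private): 11.46 + 1.40x = 80.17 - 3.68x → x_m = 13.5256.
Social marginal benefit = demand − MEC = 63.13 - 4.37x.
Set SMB = MC: 63.13 - 4.37x = 11.46 + 1.40x → x* = 8.9549.
The loss is the area between SMB and MC from x* to x_m; with linear curves that's a triangle of height MEC(x_m).
DWL = ½ × 4.5707 × 26.3727 = 60.2708.

DWL = $60.27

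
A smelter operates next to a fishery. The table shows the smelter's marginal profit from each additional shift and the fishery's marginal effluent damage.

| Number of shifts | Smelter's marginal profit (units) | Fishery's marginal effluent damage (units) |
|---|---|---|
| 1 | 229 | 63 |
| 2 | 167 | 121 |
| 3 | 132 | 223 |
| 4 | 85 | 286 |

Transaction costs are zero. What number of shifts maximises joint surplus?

2

Bargaining reaches the level where marginal profit last exceeds marginal effluent damage.
That holds through level 2 (167 ≥ 121) but not at 3 (132 < 223).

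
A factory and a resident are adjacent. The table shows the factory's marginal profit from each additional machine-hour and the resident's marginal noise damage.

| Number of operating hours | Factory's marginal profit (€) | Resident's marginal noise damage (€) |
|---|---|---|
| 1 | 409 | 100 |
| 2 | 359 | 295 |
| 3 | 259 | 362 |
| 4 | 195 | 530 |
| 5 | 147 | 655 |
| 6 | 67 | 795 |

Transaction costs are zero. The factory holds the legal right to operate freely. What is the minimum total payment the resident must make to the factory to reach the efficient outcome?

Left alone the factory would choose level 6 (marginal profit stays positive).
Efficient level: k* = 2 (marginal profit ≥ marginal noise damage through 2).
The resident must at least cover the factory's forgone profit from cutting 6→2: 259 + 195 + 147 + 67 = 668.

€668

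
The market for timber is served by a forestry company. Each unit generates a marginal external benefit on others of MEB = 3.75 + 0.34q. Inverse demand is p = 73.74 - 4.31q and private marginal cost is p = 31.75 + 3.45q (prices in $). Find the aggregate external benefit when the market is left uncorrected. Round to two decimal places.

Market equilibrium (private): 31.75 + 3.45q = 73.74 - 4.31q → q_m = 5.4111.
Total external benefit = ∫₀^{q_m} (3.75 + 0.34q) dq = 3.75×5.4111 + ½×0.34×5.4111² = 25.2692.

$25.27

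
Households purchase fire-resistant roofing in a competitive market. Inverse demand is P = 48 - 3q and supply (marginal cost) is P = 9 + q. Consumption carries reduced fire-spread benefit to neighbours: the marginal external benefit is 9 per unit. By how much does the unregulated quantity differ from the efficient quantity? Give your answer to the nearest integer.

Market equilibrium (private): 9 + q = 48 - 3q → q_m = 9.7500.
Social marginal benefit = demand + MEB = 57 - 3q.
Set SMB = MC: 57 - 3q = 9 + q → q* = 12.0000.
Gap = |9.7500 − 12.0000| = 2.2500.

2 units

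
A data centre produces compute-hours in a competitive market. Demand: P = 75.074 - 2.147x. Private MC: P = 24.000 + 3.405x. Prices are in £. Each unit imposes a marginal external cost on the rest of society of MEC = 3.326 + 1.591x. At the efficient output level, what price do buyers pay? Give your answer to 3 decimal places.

P = £60.722

Social marginal cost = private MC + MEC = 27.326 + 4.996x.
Set SMC = demand: 27.326 + 4.996x = 75.074 - 2.147x → x* = 6.6846.
Consumer price on the demand curve at x*: 75.074 − 2.147×6.6846 = 60.7222.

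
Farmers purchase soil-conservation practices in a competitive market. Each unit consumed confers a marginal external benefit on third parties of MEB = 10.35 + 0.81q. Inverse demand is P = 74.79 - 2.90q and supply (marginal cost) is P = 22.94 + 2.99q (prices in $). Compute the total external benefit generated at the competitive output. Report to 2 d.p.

$122.50

Market equilibrium (private): 22.94 + 2.99q = 74.79 - 2.90q → q_m = 8.8031.
Total external benefit = ∫₀^{q_m} (10.35 + 0.81q) dq = 10.35×8.8031 + ½×0.81×8.8031² = 122.4974.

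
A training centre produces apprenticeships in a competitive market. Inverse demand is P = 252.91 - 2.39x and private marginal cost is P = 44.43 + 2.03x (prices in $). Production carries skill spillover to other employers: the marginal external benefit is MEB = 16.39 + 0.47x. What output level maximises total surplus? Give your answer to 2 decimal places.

Social marginal cost = private MC − MEB = 28.04 + 1.56x.
Set SMC = demand: 28.04 + 1.56x = 252.91 - 2.39x → x* = 56.9291.

x* = 56.93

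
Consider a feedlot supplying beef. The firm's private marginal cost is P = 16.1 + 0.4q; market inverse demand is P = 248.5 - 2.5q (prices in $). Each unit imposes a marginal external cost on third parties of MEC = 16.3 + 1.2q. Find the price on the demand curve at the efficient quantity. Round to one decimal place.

Social marginal cost = private MC + MEC = 32.4 + 1.6q.
Set SMC = demand: 32.4 + 1.6q = 248.5 - 2.5q → q* = 52.7073.
Consumer price on the demand curve at q*: 248.5 − 2.5×52.7073 = 116.7318.

P = $116.7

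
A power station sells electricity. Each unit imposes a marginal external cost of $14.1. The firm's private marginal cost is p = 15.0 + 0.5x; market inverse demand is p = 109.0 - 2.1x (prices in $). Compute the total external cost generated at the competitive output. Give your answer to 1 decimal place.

$509.8

Market equilibrium (private): 15.0 + 0.5x = 109.0 - 2.1x → x_m = 36.1538.
Total external cost = MEC × x_m = 14.1 × 36.1538 = 509.7686.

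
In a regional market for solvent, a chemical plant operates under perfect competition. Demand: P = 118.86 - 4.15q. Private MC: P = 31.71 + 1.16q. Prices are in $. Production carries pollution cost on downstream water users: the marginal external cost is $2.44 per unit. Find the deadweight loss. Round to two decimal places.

Market equilibrium (private): 31.71 + 1.16q = 118.86 - 4.15q → q_m = 16.4124.
Social marginal cost = private MC + MEC = 34.15 + 1.16q.
Set SMC = demand: 34.15 + 1.16q = 118.86 - 4.15q → q* = 15.9529.
Height of the DWL triangle at q_m is SMC(q_m) − demand(q_m) = MEC(q_m) = 2.4400.
DWL = ½ × 0.4595 × 2.4400 = 0.5606.

DWL = $0.56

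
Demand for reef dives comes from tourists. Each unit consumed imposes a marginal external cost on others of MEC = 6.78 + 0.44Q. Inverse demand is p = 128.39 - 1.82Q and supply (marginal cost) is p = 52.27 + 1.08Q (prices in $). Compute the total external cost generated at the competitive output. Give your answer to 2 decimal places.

$329.54

Market equilibrium (private): 52.27 + 1.08Q = 128.39 - 1.82Q → Q_m = 26.2483.
Total external cost = ∫₀^{Q_m} (6.78 + 0.44Q) dQ = 6.78×26.2483 + ½×0.44×26.2483² = 329.5376.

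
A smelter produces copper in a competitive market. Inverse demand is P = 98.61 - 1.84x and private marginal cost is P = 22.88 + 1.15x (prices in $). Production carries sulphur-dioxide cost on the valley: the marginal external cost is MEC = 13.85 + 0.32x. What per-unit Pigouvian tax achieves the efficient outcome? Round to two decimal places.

tax = $19.83 per unit

Social marginal cost = private MC + MEC = 36.73 + 1.47x.
Set SMC = demand: 36.73 + 1.47x = 98.61 - 1.84x → x* = 18.6949.
The Pigouvian tax equals MEC at x*: 13.85 + 0.32×18.6949 = 19.8324.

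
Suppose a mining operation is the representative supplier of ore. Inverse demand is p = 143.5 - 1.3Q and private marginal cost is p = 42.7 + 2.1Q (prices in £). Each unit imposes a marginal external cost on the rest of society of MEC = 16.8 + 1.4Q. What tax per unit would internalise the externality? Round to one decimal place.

tax = £41.3 per unit

Social marginal cost = private MC + MEC = 59.5 + 3.5Q.
Set SMC = demand: 59.5 + 3.5Q = 143.5 - 1.3Q → Q* = 17.5000.
The Pigouvian tax equals MEC at Q*: 16.8 + 1.4×17.5000 = 41.3000.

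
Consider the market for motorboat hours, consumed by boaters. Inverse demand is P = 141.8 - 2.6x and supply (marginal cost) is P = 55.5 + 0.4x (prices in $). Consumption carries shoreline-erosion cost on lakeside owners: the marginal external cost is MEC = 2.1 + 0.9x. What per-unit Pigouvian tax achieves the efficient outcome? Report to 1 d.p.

tax = $21.5 per unit

Social marginal benefit = demand − MEC = 139.7 - 3.5x.
Set SMB = MC: 139.7 - 3.5x = 55.5 + 0.4x → x* = 21.5897.
The Pigouvian tax equals MEC at x*: 2.1 + 0.9×21.5897 = 21.5307.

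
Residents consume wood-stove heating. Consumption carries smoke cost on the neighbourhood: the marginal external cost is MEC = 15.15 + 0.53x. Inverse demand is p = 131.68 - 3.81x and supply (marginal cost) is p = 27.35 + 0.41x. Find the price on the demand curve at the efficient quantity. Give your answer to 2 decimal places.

P = 60.15

Social marginal benefit = demand − MEC = 116.53 - 4.34x.
Set SMB = MC: 116.53 - 4.34x = 27.35 + 0.41x → x* = 18.7747.
Consumer price on the demand curve at x*: 131.68 − 3.81×18.7747 = 60.1484.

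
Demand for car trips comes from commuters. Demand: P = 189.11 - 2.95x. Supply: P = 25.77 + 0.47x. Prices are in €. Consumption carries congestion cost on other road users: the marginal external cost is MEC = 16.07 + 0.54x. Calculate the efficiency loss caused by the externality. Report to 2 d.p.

Market equilibrium (private): 25.77 + 0.47x = 189.11 - 2.95x → x_m = 47.7602.
Social marginal benefit = demand − MEC = 173.04 - 3.49x.
Set SMB = MC: 173.04 - 3.49x = 25.77 + 0.47x → x* = 37.1894.
Between x* and x_m the wedge MC − SMB runs linearly from 0 to MEC(x_m), so the loss is a triangle.
DWL = ½ × 10.5708 × 41.8605 = 221.2495.

DWL = €221.25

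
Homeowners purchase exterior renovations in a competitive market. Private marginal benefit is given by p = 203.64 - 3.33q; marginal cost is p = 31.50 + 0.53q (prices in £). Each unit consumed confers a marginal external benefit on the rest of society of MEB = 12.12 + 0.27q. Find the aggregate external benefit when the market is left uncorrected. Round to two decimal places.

£808.99

Market equilibrium (private): 31.50 + 0.53q = 203.64 - 3.33q → q_m = 44.5959.
Total external benefit = ∫₀^{q_m} (12.12 + 0.27q) dq = 12.12×44.5959 + ½×0.27×44.5959² = 808.9895.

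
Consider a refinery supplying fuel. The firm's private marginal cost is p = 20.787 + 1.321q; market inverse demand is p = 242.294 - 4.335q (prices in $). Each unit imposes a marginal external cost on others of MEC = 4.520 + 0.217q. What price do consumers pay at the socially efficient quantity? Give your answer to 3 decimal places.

P = $82.131

Social marginal cost = private MC + MEC = 25.307 + 1.538q.
Set SMC = demand: 25.307 + 1.538q = 242.294 - 4.335q → q* = 36.9465.
Consumer price on the demand curve at q*: 242.294 − 4.335×36.9465 = 82.1309.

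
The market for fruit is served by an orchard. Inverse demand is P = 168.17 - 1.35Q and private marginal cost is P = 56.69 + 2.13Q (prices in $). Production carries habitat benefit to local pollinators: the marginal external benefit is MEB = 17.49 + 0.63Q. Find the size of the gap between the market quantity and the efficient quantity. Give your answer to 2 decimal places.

13.22 units

Market equilibrium (private): 56.69 + 2.13Q = 168.17 - 1.35Q → Q_m = 32.0345.
Social marginal cost = private MC − MEB = 39.20 + 1.50Q.
Set SMC = demand: 39.20 + 1.50Q = 168.17 - 1.35Q → Q* = 45.2526.
Gap = |32.0345 − 45.2526| = 13.2181.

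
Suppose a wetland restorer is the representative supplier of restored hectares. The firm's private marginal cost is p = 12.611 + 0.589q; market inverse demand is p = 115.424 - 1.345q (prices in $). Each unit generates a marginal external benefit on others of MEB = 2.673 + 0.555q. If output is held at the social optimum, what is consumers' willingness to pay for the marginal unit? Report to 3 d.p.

Social marginal cost = private MC − MEB = 9.938 + 0.034q.
Set SMC = demand: 9.938 + 0.034q = 115.424 - 1.345q → q* = 76.4946.
Consumer price on the demand curve at q*: 115.424 − 1.345×76.4946 = 12.5388.

P = $12.539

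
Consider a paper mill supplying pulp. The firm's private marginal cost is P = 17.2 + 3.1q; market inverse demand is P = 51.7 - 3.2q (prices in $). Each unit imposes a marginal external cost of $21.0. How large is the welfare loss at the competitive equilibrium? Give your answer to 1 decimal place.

Market equilibrium (private): 17.2 + 3.1q = 51.7 - 3.2q → q_m = 5.4762.
Social marginal cost = private MC + MEC = 38.2 + 3.1q.
Set SMC = demand: 38.2 + 3.1q = 51.7 - 3.2q → q* = 2.1429.
Between q* and q_m the wedge SMC − demand runs linearly from 0 to MEC(q_m), so the loss is a triangle.
DWL = ½ × 3.3333 × 21.0000 = 34.9997.

DWL = $35.0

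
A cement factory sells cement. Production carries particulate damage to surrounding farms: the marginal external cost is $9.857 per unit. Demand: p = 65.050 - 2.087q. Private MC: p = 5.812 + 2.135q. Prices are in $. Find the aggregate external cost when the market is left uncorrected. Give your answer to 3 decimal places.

$138.302

Market equilibrium (private): 5.812 + 2.135q = 65.050 - 2.087q → q_m = 14.0308.
Total external cost = MEC × q_m = 9.857 × 14.0308 = 138.3016.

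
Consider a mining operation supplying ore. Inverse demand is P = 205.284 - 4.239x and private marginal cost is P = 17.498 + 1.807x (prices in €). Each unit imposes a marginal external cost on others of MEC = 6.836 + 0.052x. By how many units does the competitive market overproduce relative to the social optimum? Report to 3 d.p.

Market equilibrium (private): 17.498 + 1.807x = 205.284 - 4.239x → x_m = 31.0595.
Social marginal cost = private MC + MEC = 24.334 + 1.859x.
Set SMC = demand: 24.334 + 1.859x = 205.284 - 4.239x → x* = 29.6737.
Gap = |31.0595 − 29.6737| = 1.3858.

1.386 units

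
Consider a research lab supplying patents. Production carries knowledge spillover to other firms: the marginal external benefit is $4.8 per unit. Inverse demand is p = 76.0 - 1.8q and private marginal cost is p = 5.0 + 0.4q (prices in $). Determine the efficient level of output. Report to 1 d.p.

q* = 34.5

Social marginal cost = private MC − MEB = 0.2 + 0.4q.
Set SMC = demand: 0.2 + 0.4q = 76.0 - 1.8q → q* = 34.4545.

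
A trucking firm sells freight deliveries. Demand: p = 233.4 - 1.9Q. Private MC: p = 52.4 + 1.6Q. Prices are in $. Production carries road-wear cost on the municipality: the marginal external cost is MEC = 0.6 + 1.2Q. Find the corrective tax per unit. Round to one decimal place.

tax = $46.7 per unit

Social marginal cost = private MC + MEC = 53.0 + 2.8Q.
Set SMC = demand: 53.0 + 2.8Q = 233.4 - 1.9Q → Q* = 38.3830.
The Pigouvian tax equals MEC at Q*: 0.6 + 1.2×38.3830 = 46.6596.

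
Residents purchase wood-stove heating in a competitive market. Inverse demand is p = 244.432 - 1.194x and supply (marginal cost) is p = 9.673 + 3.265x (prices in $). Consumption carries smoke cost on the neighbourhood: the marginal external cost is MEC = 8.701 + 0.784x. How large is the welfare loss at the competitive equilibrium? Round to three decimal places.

DWL = $238.197

Market equilibrium (private): 9.673 + 3.265x = 244.432 - 1.194x → x_m = 52.6484.
Social marginal benefit = demand − MEC = 235.731 - 1.978x.
Set SMB = MC: 235.731 - 1.978x = 9.673 + 3.265x → x* = 43.1162.
The loss is the area between SMB and MC from x* to x_m; with linear curves that's a triangle of height MEC(x_m).
DWL = ½ × 9.5322 × 49.9773 = 238.1968.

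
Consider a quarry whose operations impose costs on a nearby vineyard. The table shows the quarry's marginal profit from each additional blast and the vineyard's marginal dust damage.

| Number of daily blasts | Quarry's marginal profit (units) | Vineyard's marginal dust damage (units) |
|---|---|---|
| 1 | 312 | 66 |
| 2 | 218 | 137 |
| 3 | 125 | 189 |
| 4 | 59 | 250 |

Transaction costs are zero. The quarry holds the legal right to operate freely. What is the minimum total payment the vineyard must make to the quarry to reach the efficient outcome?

Left alone the quarry would choose level 4 (marginal profit stays positive).
Efficient level: k* = 2 (marginal profit ≥ marginal dust damage through 2).
The vineyard must at least cover the quarry's forgone profit from cutting 4→2: 125 + 59 = 184.

184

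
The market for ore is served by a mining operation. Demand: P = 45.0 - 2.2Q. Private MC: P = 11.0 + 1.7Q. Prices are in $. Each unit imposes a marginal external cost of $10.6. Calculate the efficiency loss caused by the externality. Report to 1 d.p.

DWL = $14.4

Market equilibrium (private): 11.0 + 1.7Q = 45.0 - 2.2Q → Q_m = 8.7179.
Social marginal cost = private MC + MEC = 21.6 + 1.7Q.
Set SMC = demand: 21.6 + 1.7Q = 45.0 - 2.2Q → Q* = 6.0000.
Between Q* and Q_m the wedge SMC − demand runs linearly from 0 to MEC(Q_m), so the loss is a triangle.
DWL = ½ × 2.7179 × 10.6000 = 14.4049.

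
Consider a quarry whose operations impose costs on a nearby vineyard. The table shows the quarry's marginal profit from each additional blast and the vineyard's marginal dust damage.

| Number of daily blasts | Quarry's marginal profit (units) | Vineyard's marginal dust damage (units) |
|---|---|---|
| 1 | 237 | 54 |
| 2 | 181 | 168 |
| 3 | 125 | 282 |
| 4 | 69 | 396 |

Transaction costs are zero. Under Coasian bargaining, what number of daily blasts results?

Bargaining reaches the level where marginal profit last exceeds marginal dust damage.
That holds through level 2 (181 ≥ 168) but not at 3 (125 < 282).

2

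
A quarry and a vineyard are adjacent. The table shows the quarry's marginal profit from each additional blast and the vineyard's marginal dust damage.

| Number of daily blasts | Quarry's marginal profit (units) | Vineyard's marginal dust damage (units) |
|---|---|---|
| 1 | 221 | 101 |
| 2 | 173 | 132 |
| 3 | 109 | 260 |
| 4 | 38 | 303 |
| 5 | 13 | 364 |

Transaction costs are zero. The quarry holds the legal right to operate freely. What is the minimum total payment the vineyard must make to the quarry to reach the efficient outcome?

160

Left alone the quarry would choose level 5 (marginal profit stays positive).
Efficient level: k* = 2 (marginal profit ≥ marginal dust damage through 2).
The vineyard must at least cover the quarry's forgone profit from cutting 5→2: 109 + 38 + 13 = 160.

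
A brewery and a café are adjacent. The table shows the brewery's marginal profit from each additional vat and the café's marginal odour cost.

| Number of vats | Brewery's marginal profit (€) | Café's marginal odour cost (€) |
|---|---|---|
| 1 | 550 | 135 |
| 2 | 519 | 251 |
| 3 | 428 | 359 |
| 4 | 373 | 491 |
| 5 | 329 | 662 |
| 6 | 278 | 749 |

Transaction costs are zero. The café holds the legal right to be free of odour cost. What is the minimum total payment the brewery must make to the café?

€745

Efficient level: marginal profit ≥ marginal odour cost through level 3, so k* = 3.
With the café holding the right, the brewery must at least compensate total damage at k*: 135 + 251 + 359 = 745.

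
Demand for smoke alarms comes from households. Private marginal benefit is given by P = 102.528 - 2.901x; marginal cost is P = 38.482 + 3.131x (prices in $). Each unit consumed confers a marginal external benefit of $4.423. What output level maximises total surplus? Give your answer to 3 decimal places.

x* = 11.351

Social marginal benefit = demand + MEB = 106.951 - 2.901x.
Set SMB = MC: 106.951 - 2.901x = 38.482 + 3.131x → x* = 11.3510.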